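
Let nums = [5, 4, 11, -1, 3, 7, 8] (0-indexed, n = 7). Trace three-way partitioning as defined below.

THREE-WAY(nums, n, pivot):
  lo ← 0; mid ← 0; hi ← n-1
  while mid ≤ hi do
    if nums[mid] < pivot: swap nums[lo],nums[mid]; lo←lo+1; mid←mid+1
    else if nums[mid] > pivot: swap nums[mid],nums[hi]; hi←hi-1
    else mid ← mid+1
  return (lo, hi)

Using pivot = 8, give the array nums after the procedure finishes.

[5, 4, -1, 3, 7, 8, 11]

pivot = 8; lo=0, mid=0, hi=6
nums[mid]=5<8: swap nums[0],nums[0]; lo=1,mid=1 → [5, 4, 11, -1, 3, 7, 8]
nums[mid]=4<8: swap nums[1],nums[1]; lo=2,mid=2 → [5, 4, 11, -1, 3, 7, 8]
nums[mid]=11>8: swap nums[2],nums[6]; hi=5 → [5, 4, 8, -1, 3, 7, 11]
nums[mid]=8=8: mid=3
nums[mid]=-1<8: swap nums[2],nums[3]; lo=3,mid=4 → [5, 4, -1, 8, 3, 7, 11]
nums[mid]=3<8: swap nums[3],nums[4]; lo=4,mid=5 → [5, 4, -1, 3, 8, 7, 11]
nums[mid]=7<8: swap nums[4],nums[5]; lo=5,mid=6 → [5, 4, -1, 3, 7, 8, 11]
end: lo=5, hi=5; nums = [5, 4, -1, 3, 7, 8, 11]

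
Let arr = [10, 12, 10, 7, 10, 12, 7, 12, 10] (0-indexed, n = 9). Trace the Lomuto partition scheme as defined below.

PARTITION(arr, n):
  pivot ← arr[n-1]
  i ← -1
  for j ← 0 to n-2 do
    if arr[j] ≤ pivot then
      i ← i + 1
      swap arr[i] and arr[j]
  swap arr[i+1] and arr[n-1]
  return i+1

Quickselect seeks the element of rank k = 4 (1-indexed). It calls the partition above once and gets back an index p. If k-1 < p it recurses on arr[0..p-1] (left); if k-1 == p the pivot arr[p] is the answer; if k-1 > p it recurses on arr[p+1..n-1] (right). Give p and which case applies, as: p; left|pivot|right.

pivot=10, i=-1
j=0: 10≤10, i=0, swap(0,0) ⇒ [10, 12, 10, 7, 10, 12, 7, 12, 10]
j=1: 12>10, skip
j=2: 10≤10, i=1, swap(1,2) ⇒ [10, 10, 12, 7, 10, 12, 7, 12, 10]
j=3: 7≤10, i=2, swap(2,3) ⇒ [10, 10, 7, 12, 10, 12, 7, 12, 10]
j=4: 10≤10, i=3, swap(3,4) ⇒ [10, 10, 7, 10, 12, 12, 7, 12, 10]
j=5: 12>10, skip
j=6: 7≤10, i=4, swap(4,6) ⇒ [10, 10, 7, 10, 7, 12, 12, 12, 10]
j=7: 12>10, skip
swap(5,8) ⇒ [10, 10, 7, 10, 7, 10, 12, 12, 12]; return 5
p = 5; k-1 = 3 < 5 ⇒ left

5; left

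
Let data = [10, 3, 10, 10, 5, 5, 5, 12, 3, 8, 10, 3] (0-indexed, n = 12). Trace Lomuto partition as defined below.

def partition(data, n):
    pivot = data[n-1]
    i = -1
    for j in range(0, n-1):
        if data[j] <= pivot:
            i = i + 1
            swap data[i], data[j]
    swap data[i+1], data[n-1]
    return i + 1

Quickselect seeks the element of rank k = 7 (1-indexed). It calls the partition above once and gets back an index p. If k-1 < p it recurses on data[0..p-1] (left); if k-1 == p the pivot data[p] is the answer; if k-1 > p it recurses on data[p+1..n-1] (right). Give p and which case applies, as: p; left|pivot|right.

2; right

pivot=3, i=-1
j=0: 10>3, skip
j=1: 3≤3, i=0, swap(0,1) ⇒ [3, 10, 10, 10, 5, 5, 5, 12, 3, 8, 10, 3]
j=2: 10>3, skip
j=3: 10>3, skip
j=4: 5>3, skip
j=5: 5>3, skip
j=6: 5>3, skip
j=7: 12>3, skip
j=8: 3≤3, i=1, swap(1,8) ⇒ [3, 3, 10, 10, 5, 5, 5, 12, 10, 8, 10, 3]
j=9: 8>3, skip
j=10: 10>3, skip
swap(2,11) ⇒ [3, 3, 3, 10, 5, 5, 5, 12, 10, 8, 10, 10]; return 2
p = 2; k-1 = 6 > 2 ⇒ right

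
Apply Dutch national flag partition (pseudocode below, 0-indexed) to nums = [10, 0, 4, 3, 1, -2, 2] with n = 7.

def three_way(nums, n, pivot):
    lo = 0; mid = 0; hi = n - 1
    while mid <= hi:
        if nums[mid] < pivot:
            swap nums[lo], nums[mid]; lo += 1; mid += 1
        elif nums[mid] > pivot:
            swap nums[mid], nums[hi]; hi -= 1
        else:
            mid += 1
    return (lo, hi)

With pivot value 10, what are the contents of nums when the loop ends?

pivot = 10; lo=0, mid=0, hi=6
nums[mid]=10=10: mid=1
nums[mid]=0<10: swap nums[0],nums[1]; lo=1,mid=2 → [0, 10, 4, 3, 1, -2, 2]
nums[mid]=4<10: swap nums[1],nums[2]; lo=2,mid=3 → [0, 4, 10, 3, 1, -2, 2]
nums[mid]=3<10: swap nums[2],nums[3]; lo=3,mid=4 → [0, 4, 3, 10, 1, -2, 2]
nums[mid]=1<10: swap nums[3],nums[4]; lo=4,mid=5 → [0, 4, 3, 1, 10, -2, 2]
nums[mid]=-2<10: swap nums[4],nums[5]; lo=5,mid=6 → [0, 4, 3, 1, -2, 10, 2]
nums[mid]=2<10: swap nums[5],nums[6]; lo=6,mid=7 → [0, 4, 3, 1, -2, 2, 10]
end: lo=6, hi=6; nums = [0, 4, 3, 1, -2, 2, 10]

[0, 4, 3, 1, -2, 2, 10]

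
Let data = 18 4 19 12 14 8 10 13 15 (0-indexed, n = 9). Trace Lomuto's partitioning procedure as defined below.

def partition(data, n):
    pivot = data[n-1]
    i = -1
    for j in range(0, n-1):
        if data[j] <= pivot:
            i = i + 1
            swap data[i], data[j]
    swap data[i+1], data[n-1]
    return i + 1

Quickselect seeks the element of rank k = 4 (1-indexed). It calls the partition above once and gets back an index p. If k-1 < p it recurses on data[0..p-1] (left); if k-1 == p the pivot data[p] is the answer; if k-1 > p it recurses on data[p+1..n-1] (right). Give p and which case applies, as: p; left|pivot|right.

pivot = data[8] = 15; i = -1
j=0: data[0]=18 > 15 → no swap
j=1: data[1]=4 ≤ 15 → i=0, swap data[0],data[1] → 4 18 19 12 14 8 10 13 15
j=2: data[2]=19 > 15 → no swap
j=3: data[3]=12 ≤ 15 → i=1, swap data[1],data[3] → 4 12 19 18 14 8 10 13 15
j=4: data[4]=14 ≤ 15 → i=2, swap data[2],data[4] → 4 12 14 18 19 8 10 13 15
j=5: data[5]=8 ≤ 15 → i=3, swap data[3],data[5] → 4 12 14 8 19 18 10 13 15
j=6: data[6]=10 ≤ 15 → i=4, swap data[4],data[6] → 4 12 14 8 10 18 19 13 15
j=7: data[7]=13 ≤ 15 → i=5, swap data[5],data[7] → 4 12 14 8 10 13 19 18 15
final swap data[6],data[8] → 4 12 14 8 10 13 15 18 19; return 6
p = 6; k-1 = 3 < 6 ⇒ left

6; left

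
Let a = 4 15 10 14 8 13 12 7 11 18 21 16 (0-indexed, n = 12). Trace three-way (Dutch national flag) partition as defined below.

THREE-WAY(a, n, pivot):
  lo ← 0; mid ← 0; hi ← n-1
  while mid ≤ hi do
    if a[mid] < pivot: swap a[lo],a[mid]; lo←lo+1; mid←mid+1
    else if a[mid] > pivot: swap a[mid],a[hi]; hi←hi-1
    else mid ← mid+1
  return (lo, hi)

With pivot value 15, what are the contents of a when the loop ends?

lo=0 mid=0 hi=11
4<15: swap(0,0), lo=1 mid=1 ⇒ 4 15 10 14 8 13 12 7 11 18 21 16
15=15: mid=2
10<15: swap(1,2), lo=2 mid=3 ⇒ 4 10 15 14 8 13 12 7 11 18 21 16
14<15: swap(2,3), lo=3 mid=4 ⇒ 4 10 14 15 8 13 12 7 11 18 21 16
8<15: swap(3,4), lo=4 mid=5 ⇒ 4 10 14 8 15 13 12 7 11 18 21 16
13<15: swap(4,5), lo=5 mid=6 ⇒ 4 10 14 8 13 15 12 7 11 18 21 16
12<15: swap(5,6), lo=6 mid=7 ⇒ 4 10 14 8 13 12 15 7 11 18 21 16
7<15: swap(6,7), lo=7 mid=8 ⇒ 4 10 14 8 13 12 7 15 11 18 21 16
11<15: swap(7,8), lo=8 mid=9 ⇒ 4 10 14 8 13 12 7 11 15 18 21 16
18>15: swap(9,11), hi=10 ⇒ 4 10 14 8 13 12 7 11 15 16 21 18
16>15: swap(9,10), hi=9 ⇒ 4 10 14 8 13 12 7 11 15 21 16 18
21>15: swap(9,9), hi=8 ⇒ 4 10 14 8 13 12 7 11 15 21 16 18
done. lo=8 hi=8; a=4 10 14 8 13 12 7 11 15 21 16 18

4 10 14 8 13 12 7 11 15 21 16 18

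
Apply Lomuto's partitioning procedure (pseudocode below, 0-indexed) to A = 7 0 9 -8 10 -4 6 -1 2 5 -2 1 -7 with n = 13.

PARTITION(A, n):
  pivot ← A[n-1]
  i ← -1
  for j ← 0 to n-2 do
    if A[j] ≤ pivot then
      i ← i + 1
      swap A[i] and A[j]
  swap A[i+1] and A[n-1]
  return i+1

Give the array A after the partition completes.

-8 -7 9 7 10 -4 6 -1 2 5 -2 1 0

pivot = A[12] = -7; i = -1
j=0: A[0]=7 > -7 → no swap
j=1: A[1]=0 > -7 → no swap
j=2: A[2]=9 > -7 → no swap
j=3: A[3]=-8 ≤ -7 → i=0, swap A[0],A[3] → -8 0 9 7 10 -4 6 -1 2 5 -2 1 -7
j=4: A[4]=10 > -7 → no swap
j=5: A[5]=-4 > -7 → no swap
j=6: A[6]=6 > -7 → no swap
j=7: A[7]=-1 > -7 → no swap
j=8: A[8]=2 > -7 → no swap
j=9: A[9]=5 > -7 → no swap
j=10: A[10]=-2 > -7 → no swap
j=11: A[11]=1 > -7 → no swap
final swap A[1],A[12] → -8 -7 9 7 10 -4 6 -1 2 5 -2 1 0; return 1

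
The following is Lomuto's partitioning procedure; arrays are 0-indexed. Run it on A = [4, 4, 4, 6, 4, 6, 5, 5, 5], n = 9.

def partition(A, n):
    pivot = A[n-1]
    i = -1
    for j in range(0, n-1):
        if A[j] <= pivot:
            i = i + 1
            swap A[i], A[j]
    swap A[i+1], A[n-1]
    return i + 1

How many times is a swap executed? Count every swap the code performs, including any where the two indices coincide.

pivot=5, i=-1
j=0: 4≤5, i=0, swap(0,0) ⇒ [4, 4, 4, 6, 4, 6, 5, 5, 5]
j=1: 4≤5, i=1, swap(1,1) ⇒ [4, 4, 4, 6, 4, 6, 5, 5, 5]
j=2: 4≤5, i=2, swap(2,2) ⇒ [4, 4, 4, 6, 4, 6, 5, 5, 5]
j=3: 6>5, skip
j=4: 4≤5, i=3, swap(3,4) ⇒ [4, 4, 4, 4, 6, 6, 5, 5, 5]
j=5: 6>5, skip
j=6: 5≤5, i=4, swap(4,6) ⇒ [4, 4, 4, 4, 5, 6, 6, 5, 5]
j=7: 5≤5, i=5, swap(5,7) ⇒ [4, 4, 4, 4, 5, 5, 6, 6, 5]
swap(6,8) ⇒ [4, 4, 4, 4, 5, 5, 5, 6, 6]; return 6

7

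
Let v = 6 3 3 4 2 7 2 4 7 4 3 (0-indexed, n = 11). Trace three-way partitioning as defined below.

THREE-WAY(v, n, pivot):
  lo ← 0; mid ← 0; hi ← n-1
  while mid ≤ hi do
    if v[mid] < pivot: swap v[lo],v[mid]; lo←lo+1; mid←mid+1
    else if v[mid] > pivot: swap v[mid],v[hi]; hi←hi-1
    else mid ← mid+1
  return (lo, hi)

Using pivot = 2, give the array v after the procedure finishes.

pivot = 2; lo=0, mid=0, hi=10
v[mid]=6>2: swap v[0],v[10]; hi=9 → 3 3 3 4 2 7 2 4 7 4 6
v[mid]=3>2: swap v[0],v[9]; hi=8 → 4 3 3 4 2 7 2 4 7 3 6
v[mid]=4>2: swap v[0],v[8]; hi=7 → 7 3 3 4 2 7 2 4 4 3 6
v[mid]=7>2: swap v[0],v[7]; hi=6 → 4 3 3 4 2 7 2 7 4 3 6
v[mid]=4>2: swap v[0],v[6]; hi=5 → 2 3 3 4 2 7 4 7 4 3 6
v[mid]=2=2: mid=1
v[mid]=3>2: swap v[1],v[5]; hi=4 → 2 7 3 4 2 3 4 7 4 3 6
v[mid]=7>2: swap v[1],v[4]; hi=3 → 2 2 3 4 7 3 4 7 4 3 6
v[mid]=2=2: mid=2
v[mid]=3>2: swap v[2],v[3]; hi=2 → 2 2 4 3 7 3 4 7 4 3 6
v[mid]=4>2: swap v[2],v[2]; hi=1 → 2 2 4 3 7 3 4 7 4 3 6
end: lo=0, hi=1; v = 2 2 4 3 7 3 4 7 4 3 6

2 2 4 3 7 3 4 7 4 3 6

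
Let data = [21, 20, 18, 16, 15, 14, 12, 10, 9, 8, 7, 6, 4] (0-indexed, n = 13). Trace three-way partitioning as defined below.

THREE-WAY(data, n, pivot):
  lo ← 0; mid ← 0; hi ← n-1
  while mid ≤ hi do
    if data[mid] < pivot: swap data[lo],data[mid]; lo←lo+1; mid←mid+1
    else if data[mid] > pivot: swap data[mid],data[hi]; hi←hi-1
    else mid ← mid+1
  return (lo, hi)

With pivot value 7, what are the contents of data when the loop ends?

lo=0 mid=0 hi=12
21>7: swap(0,12), hi=11 ⇒ [4, 20, 18, 16, 15, 14, 12, 10, 9, 8, 7, 6, 21]
4<7: swap(0,0), lo=1 mid=1 ⇒ [4, 20, 18, 16, 15, 14, 12, 10, 9, 8, 7, 6, 21]
20>7: swap(1,11), hi=10 ⇒ [4, 6, 18, 16, 15, 14, 12, 10, 9, 8, 7, 20, 21]
6<7: swap(1,1), lo=2 mid=2 ⇒ [4, 6, 18, 16, 15, 14, 12, 10, 9, 8, 7, 20, 21]
18>7: swap(2,10), hi=9 ⇒ [4, 6, 7, 16, 15, 14, 12, 10, 9, 8, 18, 20, 21]
7=7: mid=3
16>7: swap(3,9), hi=8 ⇒ [4, 6, 7, 8, 15, 14, 12, 10, 9, 16, 18, 20, 21]
8>7: swap(3,8), hi=7 ⇒ [4, 6, 7, 9, 15, 14, 12, 10, 8, 16, 18, 20, 21]
9>7: swap(3,7), hi=6 ⇒ [4, 6, 7, 10, 15, 14, 12, 9, 8, 16, 18, 20, 21]
10>7: swap(3,6), hi=5 ⇒ [4, 6, 7, 12, 15, 14, 10, 9, 8, 16, 18, 20, 21]
12>7: swap(3,5), hi=4 ⇒ [4, 6, 7, 14, 15, 12, 10, 9, 8, 16, 18, 20, 21]
14>7: swap(3,4), hi=3 ⇒ [4, 6, 7, 15, 14, 12, 10, 9, 8, 16, 18, 20, 21]
15>7: swap(3,3), hi=2 ⇒ [4, 6, 7, 15, 14, 12, 10, 9, 8, 16, 18, 20, 21]
done. lo=2 hi=2; data=[4, 6, 7, 15, 14, 12, 10, 9, 8, 16, 18, 20, 21]

[4, 6, 7, 15, 14, 12, 10, 9, 8, 16, 18, 20, 21]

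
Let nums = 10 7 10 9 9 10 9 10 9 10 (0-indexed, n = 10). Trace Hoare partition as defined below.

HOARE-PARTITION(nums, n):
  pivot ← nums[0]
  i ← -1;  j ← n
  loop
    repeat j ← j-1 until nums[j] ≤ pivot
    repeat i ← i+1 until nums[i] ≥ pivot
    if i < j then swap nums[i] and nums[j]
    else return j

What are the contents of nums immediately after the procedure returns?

pivot = nums[0] = 10; i = -1, j = 10
j→9 (nums[9]=10≤10), i→0 (nums[0]=10≥10); i<j, swap → 10 7 10 9 9 10 9 10 9 10
j→8 (nums[8]=9≤10), i→2 (nums[2]=10≥10); i<j, swap → 10 7 9 9 9 10 9 10 10 10
j→7 (nums[7]=10≤10), i→5 (nums[5]=10≥10); i<j, swap → 10 7 9 9 9 10 9 10 10 10
j→6, i→7; i≥j, return j=6. nums = 10 7 9 9 9 10 9 10 10 10

10 7 9 9 9 10 9 10 10 10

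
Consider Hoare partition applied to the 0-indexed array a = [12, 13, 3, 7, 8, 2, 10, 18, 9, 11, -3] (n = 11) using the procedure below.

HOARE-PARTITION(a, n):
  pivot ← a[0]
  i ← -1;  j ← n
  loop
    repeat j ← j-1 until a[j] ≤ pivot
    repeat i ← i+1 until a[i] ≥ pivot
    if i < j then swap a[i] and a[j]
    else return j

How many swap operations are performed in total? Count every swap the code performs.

pivot = a[0] = 12; i = -1, j = 11
j→10 (a[10]=-3≤12), i→0 (a[0]=12≥12); i<j, swap → [-3, 13, 3, 7, 8, 2, 10, 18, 9, 11, 12]
j→9 (a[9]=11≤12), i→1 (a[1]=13≥12); i<j, swap → [-3, 11, 3, 7, 8, 2, 10, 18, 9, 13, 12]
j→8 (a[8]=9≤12), i→7 (a[7]=18≥12); i<j, swap → [-3, 11, 3, 7, 8, 2, 10, 9, 18, 13, 12]
j→7, i→8; i≥j, return j=7. a = [-3, 11, 3, 7, 8, 2, 10, 9, 18, 13, 12]

3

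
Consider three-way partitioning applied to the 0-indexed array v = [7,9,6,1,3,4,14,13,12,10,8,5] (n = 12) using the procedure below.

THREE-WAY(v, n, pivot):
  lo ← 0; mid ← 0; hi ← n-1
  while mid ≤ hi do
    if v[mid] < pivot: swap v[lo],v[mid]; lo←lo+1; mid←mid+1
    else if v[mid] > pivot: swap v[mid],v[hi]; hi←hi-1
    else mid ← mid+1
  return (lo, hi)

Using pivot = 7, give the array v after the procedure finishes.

[5,6,1,3,4,7,13,12,10,8,14,9]

pivot = 7; lo=0, mid=0, hi=11
v[mid]=7=7: mid=1
v[mid]=9>7: swap v[1],v[11]; hi=10 → [7,5,6,1,3,4,14,13,12,10,8,9]
v[mid]=5<7: swap v[0],v[1]; lo=1,mid=2 → [5,7,6,1,3,4,14,13,12,10,8,9]
v[mid]=6<7: swap v[1],v[2]; lo=2,mid=3 → [5,6,7,1,3,4,14,13,12,10,8,9]
v[mid]=1<7: swap v[2],v[3]; lo=3,mid=4 → [5,6,1,7,3,4,14,13,12,10,8,9]
v[mid]=3<7: swap v[3],v[4]; lo=4,mid=5 → [5,6,1,3,7,4,14,13,12,10,8,9]
v[mid]=4<7: swap v[4],v[5]; lo=5,mid=6 → [5,6,1,3,4,7,14,13,12,10,8,9]
v[mid]=14>7: swap v[6],v[10]; hi=9 → [5,6,1,3,4,7,8,13,12,10,14,9]
v[mid]=8>7: swap v[6],v[9]; hi=8 → [5,6,1,3,4,7,10,13,12,8,14,9]
v[mid]=10>7: swap v[6],v[8]; hi=7 → [5,6,1,3,4,7,12,13,10,8,14,9]
v[mid]=12>7: swap v[6],v[7]; hi=6 → [5,6,1,3,4,7,13,12,10,8,14,9]
v[mid]=13>7: swap v[6],v[6]; hi=5 → [5,6,1,3,4,7,13,12,10,8,14,9]
end: lo=5, hi=5; v = [5,6,1,3,4,7,13,12,10,8,14,9]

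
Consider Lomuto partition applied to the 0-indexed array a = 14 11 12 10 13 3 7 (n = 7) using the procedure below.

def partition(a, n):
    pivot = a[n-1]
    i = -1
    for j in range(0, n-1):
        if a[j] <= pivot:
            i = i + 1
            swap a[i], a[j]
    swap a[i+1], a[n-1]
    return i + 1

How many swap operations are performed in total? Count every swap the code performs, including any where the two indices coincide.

pivot = a[6] = 7; i = -1
j=0: a[0]=14 > 7 → no swap
j=1: a[1]=11 > 7 → no swap
j=2: a[2]=12 > 7 → no swap
j=3: a[3]=10 > 7 → no swap
j=4: a[4]=13 > 7 → no swap
j=5: a[5]=3 ≤ 7 → i=0, swap a[0],a[5] → 3 11 12 10 13 14 7
final swap a[1],a[6] → 3 7 12 10 13 14 11; return 1

2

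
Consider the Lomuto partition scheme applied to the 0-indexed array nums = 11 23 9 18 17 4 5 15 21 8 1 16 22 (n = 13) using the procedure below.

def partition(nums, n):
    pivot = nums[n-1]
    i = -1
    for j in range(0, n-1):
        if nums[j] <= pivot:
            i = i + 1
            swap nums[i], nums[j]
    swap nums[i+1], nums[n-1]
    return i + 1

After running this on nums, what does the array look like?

pivot=22, i=-1
j=0: 11≤22, i=0, swap(0,0) ⇒ 11 23 9 18 17 4 5 15 21 8 1 16 22
j=1: 23>22, skip
j=2: 9≤22, i=1, swap(1,2) ⇒ 11 9 23 18 17 4 5 15 21 8 1 16 22
j=3: 18≤22, i=2, swap(2,3) ⇒ 11 9 18 23 17 4 5 15 21 8 1 16 22
j=4: 17≤22, i=3, swap(3,4) ⇒ 11 9 18 17 23 4 5 15 21 8 1 16 22
j=5: 4≤22, i=4, swap(4,5) ⇒ 11 9 18 17 4 23 5 15 21 8 1 16 22
j=6: 5≤22, i=5, swap(5,6) ⇒ 11 9 18 17 4 5 23 15 21 8 1 16 22
j=7: 15≤22, i=6, swap(6,7) ⇒ 11 9 18 17 4 5 15 23 21 8 1 16 22
j=8: 21≤22, i=7, swap(7,8) ⇒ 11 9 18 17 4 5 15 21 23 8 1 16 22
j=9: 8≤22, i=8, swap(8,9) ⇒ 11 9 18 17 4 5 15 21 8 23 1 16 22
j=10: 1≤22, i=9, swap(9,10) ⇒ 11 9 18 17 4 5 15 21 8 1 23 16 22
j=11: 16≤22, i=10, swap(10,11) ⇒ 11 9 18 17 4 5 15 21 8 1 16 23 22
swap(11,12) ⇒ 11 9 18 17 4 5 15 21 8 1 16 22 23; return 11

11 9 18 17 4 5 15 21 8 1 16 22 23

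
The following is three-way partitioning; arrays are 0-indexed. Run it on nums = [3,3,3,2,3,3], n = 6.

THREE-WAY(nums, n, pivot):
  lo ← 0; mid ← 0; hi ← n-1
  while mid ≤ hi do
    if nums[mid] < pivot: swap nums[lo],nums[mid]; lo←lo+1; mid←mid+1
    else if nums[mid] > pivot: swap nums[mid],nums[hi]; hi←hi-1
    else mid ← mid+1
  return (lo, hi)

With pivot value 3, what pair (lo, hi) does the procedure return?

(1, 5)

lo=0 mid=0 hi=5
3=3: mid=1
3=3: mid=2
3=3: mid=3
2<3: swap(0,3), lo=1 mid=4 ⇒ [2,3,3,3,3,3]
3=3: mid=5
3=3: mid=6
done. lo=1 hi=5; nums=[2,3,3,3,3,3]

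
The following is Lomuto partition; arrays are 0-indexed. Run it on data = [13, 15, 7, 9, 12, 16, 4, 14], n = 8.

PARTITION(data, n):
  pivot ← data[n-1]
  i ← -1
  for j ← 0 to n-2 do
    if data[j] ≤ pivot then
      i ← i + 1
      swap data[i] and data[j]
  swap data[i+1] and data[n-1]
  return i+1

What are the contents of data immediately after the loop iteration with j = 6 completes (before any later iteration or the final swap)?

pivot = data[7] = 14; i = -1
j=0: data[0]=13 ≤ 14 → i=0, swap data[0],data[0] (no change) → [13, 15, 7, 9, 12, 16, 4, 14]
j=1: data[1]=15 > 14 → no swap
j=2: data[2]=7 ≤ 14 → i=1, swap data[1],data[2] → [13, 7, 15, 9, 12, 16, 4, 14]
j=3: data[3]=9 ≤ 14 → i=2, swap data[2],data[3] → [13, 7, 9, 15, 12, 16, 4, 14]
j=4: data[4]=12 ≤ 14 → i=3, swap data[3],data[4] → [13, 7, 9, 12, 15, 16, 4, 14]
j=5: data[5]=16 > 14 → no swap
j=6: data[6]=4 ≤ 14 → i=4, swap data[4],data[6] → [13, 7, 9, 12, 4, 16, 15, 14]
(after j=6) data = [13, 7, 9, 12, 4, 16, 15, 14]

[13, 7, 9, 12, 4, 16, 15, 14]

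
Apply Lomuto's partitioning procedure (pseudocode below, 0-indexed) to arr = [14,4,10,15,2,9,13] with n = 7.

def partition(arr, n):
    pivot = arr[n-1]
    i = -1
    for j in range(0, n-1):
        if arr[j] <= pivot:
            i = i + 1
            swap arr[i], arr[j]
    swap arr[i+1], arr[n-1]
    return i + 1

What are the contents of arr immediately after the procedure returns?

[4,10,2,9,13,15,14]

pivot=13, i=-1
j=0: 14>13, skip
j=1: 4≤13, i=0, swap(0,1) ⇒ [4,14,10,15,2,9,13]
j=2: 10≤13, i=1, swap(1,2) ⇒ [4,10,14,15,2,9,13]
j=3: 15>13, skip
j=4: 2≤13, i=2, swap(2,4) ⇒ [4,10,2,15,14,9,13]
j=5: 9≤13, i=3, swap(3,5) ⇒ [4,10,2,9,14,15,13]
swap(4,6) ⇒ [4,10,2,9,13,15,14]; return 4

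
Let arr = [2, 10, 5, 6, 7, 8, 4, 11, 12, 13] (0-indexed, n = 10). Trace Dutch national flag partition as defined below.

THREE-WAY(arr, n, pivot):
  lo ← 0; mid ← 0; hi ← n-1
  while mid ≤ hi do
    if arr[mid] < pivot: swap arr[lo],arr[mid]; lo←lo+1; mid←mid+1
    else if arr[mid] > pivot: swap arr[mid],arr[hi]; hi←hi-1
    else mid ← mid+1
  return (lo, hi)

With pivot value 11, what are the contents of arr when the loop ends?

[2, 10, 5, 6, 7, 8, 4, 11, 13, 12]

pivot = 11; lo=0, mid=0, hi=9
arr[mid]=2<11: swap arr[0],arr[0]; lo=1,mid=1 → [2, 10, 5, 6, 7, 8, 4, 11, 12, 13]
arr[mid]=10<11: swap arr[1],arr[1]; lo=2,mid=2 → [2, 10, 5, 6, 7, 8, 4, 11, 12, 13]
arr[mid]=5<11: swap arr[2],arr[2]; lo=3,mid=3 → [2, 10, 5, 6, 7, 8, 4, 11, 12, 13]
arr[mid]=6<11: swap arr[3],arr[3]; lo=4,mid=4 → [2, 10, 5, 6, 7, 8, 4, 11, 12, 13]
arr[mid]=7<11: swap arr[4],arr[4]; lo=5,mid=5 → [2, 10, 5, 6, 7, 8, 4, 11, 12, 13]
arr[mid]=8<11: swap arr[5],arr[5]; lo=6,mid=6 → [2, 10, 5, 6, 7, 8, 4, 11, 12, 13]
arr[mid]=4<11: swap arr[6],arr[6]; lo=7,mid=7 → [2, 10, 5, 6, 7, 8, 4, 11, 12, 13]
arr[mid]=11=11: mid=8
arr[mid]=12>11: swap arr[8],arr[9]; hi=8 → [2, 10, 5, 6, 7, 8, 4, 11, 13, 12]
arr[mid]=13>11: swap arr[8],arr[8]; hi=7 → [2, 10, 5, 6, 7, 8, 4, 11, 13, 12]
end: lo=7, hi=7; arr = [2, 10, 5, 6, 7, 8, 4, 11, 13, 12]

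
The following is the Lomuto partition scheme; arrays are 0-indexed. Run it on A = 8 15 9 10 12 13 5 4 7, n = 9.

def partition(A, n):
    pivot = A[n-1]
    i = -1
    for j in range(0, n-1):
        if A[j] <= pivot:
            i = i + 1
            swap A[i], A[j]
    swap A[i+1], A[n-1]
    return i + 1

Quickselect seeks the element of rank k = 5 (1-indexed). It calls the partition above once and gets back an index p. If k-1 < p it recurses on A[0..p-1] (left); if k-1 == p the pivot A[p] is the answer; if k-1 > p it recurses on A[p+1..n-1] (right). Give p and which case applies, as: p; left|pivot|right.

2; right

pivot=7, i=-1
j=0: 8>7, skip
j=1: 15>7, skip
j=2: 9>7, skip
j=3: 10>7, skip
j=4: 12>7, skip
j=5: 13>7, skip
j=6: 5≤7, i=0, swap(0,6) ⇒ 5 15 9 10 12 13 8 4 7
j=7: 4≤7, i=1, swap(1,7) ⇒ 5 4 9 10 12 13 8 15 7
swap(2,8) ⇒ 5 4 7 10 12 13 8 15 9; return 2
p = 2; k-1 = 4 > 2 ⇒ right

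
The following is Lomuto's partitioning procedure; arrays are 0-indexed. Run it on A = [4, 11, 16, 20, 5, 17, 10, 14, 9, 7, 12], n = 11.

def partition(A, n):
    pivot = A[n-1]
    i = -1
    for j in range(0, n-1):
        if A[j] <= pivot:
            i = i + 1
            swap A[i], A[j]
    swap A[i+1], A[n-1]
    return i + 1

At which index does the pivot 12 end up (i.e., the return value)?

pivot = A[10] = 12; i = -1
j=0: A[0]=4 ≤ 12 → i=0, swap A[0],A[0] (no change) → [4, 11, 16, 20, 5, 17, 10, 14, 9, 7, 12]
j=1: A[1]=11 ≤ 12 → i=1, swap A[1],A[1] (no change) → [4, 11, 16, 20, 5, 17, 10, 14, 9, 7, 12]
j=2: A[2]=16 > 12 → no swap
j=3: A[3]=20 > 12 → no swap
j=4: A[4]=5 ≤ 12 → i=2, swap A[2],A[4] → [4, 11, 5, 20, 16, 17, 10, 14, 9, 7, 12]
j=5: A[5]=17 > 12 → no swap
j=6: A[6]=10 ≤ 12 → i=3, swap A[3],A[6] → [4, 11, 5, 10, 16, 17, 20, 14, 9, 7, 12]
j=7: A[7]=14 > 12 → no swap
j=8: A[8]=9 ≤ 12 → i=4, swap A[4],A[8] → [4, 11, 5, 10, 9, 17, 20, 14, 16, 7, 12]
j=9: A[9]=7 ≤ 12 → i=5, swap A[5],A[9] → [4, 11, 5, 10, 9, 7, 20, 14, 16, 17, 12]
final swap A[6],A[10] → [4, 11, 5, 10, 9, 7, 12, 14, 16, 17, 20]; return 6

6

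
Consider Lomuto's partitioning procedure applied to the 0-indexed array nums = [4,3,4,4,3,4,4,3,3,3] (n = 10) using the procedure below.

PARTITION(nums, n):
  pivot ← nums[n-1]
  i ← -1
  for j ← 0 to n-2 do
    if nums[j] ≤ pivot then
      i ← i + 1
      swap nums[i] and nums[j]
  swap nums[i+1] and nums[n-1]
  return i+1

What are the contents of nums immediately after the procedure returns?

pivot=3, i=-1
j=0: 4>3, skip
j=1: 3≤3, i=0, swap(0,1) ⇒ [3,4,4,4,3,4,4,3,3,3]
j=2: 4>3, skip
j=3: 4>3, skip
j=4: 3≤3, i=1, swap(1,4) ⇒ [3,3,4,4,4,4,4,3,3,3]
j=5: 4>3, skip
j=6: 4>3, skip
j=7: 3≤3, i=2, swap(2,7) ⇒ [3,3,3,4,4,4,4,4,3,3]
j=8: 3≤3, i=3, swap(3,8) ⇒ [3,3,3,3,4,4,4,4,4,3]
swap(4,9) ⇒ [3,3,3,3,3,4,4,4,4,4]; return 4

[3,3,3,3,3,4,4,4,4,4]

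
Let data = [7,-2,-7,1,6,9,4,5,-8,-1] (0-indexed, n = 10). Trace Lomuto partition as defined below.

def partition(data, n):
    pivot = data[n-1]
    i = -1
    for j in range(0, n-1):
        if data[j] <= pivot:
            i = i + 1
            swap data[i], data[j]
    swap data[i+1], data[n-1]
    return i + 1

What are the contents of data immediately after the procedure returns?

pivot=-1, i=-1
j=0: 7>-1, skip
j=1: -2≤-1, i=0, swap(0,1) ⇒ [-2,7,-7,1,6,9,4,5,-8,-1]
j=2: -7≤-1, i=1, swap(1,2) ⇒ [-2,-7,7,1,6,9,4,5,-8,-1]
j=3: 1>-1, skip
j=4: 6>-1, skip
j=5: 9>-1, skip
j=6: 4>-1, skip
j=7: 5>-1, skip
j=8: -8≤-1, i=2, swap(2,8) ⇒ [-2,-7,-8,1,6,9,4,5,7,-1]
swap(3,9) ⇒ [-2,-7,-8,-1,6,9,4,5,7,1]; return 3

[-2,-7,-8,-1,6,9,4,5,7,1]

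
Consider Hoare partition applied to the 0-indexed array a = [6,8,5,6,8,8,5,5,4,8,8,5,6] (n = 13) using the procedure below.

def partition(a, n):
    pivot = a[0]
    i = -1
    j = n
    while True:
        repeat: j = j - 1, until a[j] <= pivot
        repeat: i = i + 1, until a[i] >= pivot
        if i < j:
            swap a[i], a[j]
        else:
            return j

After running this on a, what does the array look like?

pivot = a[0] = 6; i = -1, j = 13
j→12 (a[12]=6≤6), i→0 (a[0]=6≥6); i<j, swap → [6,8,5,6,8,8,5,5,4,8,8,5,6]
j→11 (a[11]=5≤6), i→1 (a[1]=8≥6); i<j, swap → [6,5,5,6,8,8,5,5,4,8,8,8,6]
j→8 (a[8]=4≤6), i→3 (a[3]=6≥6); i<j, swap → [6,5,5,4,8,8,5,5,6,8,8,8,6]
j→7 (a[7]=5≤6), i→4 (a[4]=8≥6); i<j, swap → [6,5,5,4,5,8,5,8,6,8,8,8,6]
j→6 (a[6]=5≤6), i→5 (a[5]=8≥6); i<j, swap → [6,5,5,4,5,5,8,8,6,8,8,8,6]
j→5, i→6; i≥j, return j=5. a = [6,5,5,4,5,5,8,8,6,8,8,8,6]

[6,5,5,4,5,5,8,8,6,8,8,8,6]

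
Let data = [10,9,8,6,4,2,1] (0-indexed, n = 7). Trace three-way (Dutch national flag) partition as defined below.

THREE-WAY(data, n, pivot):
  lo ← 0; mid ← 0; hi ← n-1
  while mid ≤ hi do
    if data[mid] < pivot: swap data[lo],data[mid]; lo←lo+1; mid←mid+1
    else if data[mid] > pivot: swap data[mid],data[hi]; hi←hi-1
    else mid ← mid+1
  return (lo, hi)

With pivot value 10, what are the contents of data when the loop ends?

pivot = 10; lo=0, mid=0, hi=6
data[mid]=10=10: mid=1
data[mid]=9<10: swap data[0],data[1]; lo=1,mid=2 → [9,10,8,6,4,2,1]
data[mid]=8<10: swap data[1],data[2]; lo=2,mid=3 → [9,8,10,6,4,2,1]
data[mid]=6<10: swap data[2],data[3]; lo=3,mid=4 → [9,8,6,10,4,2,1]
data[mid]=4<10: swap data[3],data[4]; lo=4,mid=5 → [9,8,6,4,10,2,1]
data[mid]=2<10: swap data[4],data[5]; lo=5,mid=6 → [9,8,6,4,2,10,1]
data[mid]=1<10: swap data[5],data[6]; lo=6,mid=7 → [9,8,6,4,2,1,10]
end: lo=6, hi=6; data = [9,8,6,4,2,1,10]

[9,8,6,4,2,1,10]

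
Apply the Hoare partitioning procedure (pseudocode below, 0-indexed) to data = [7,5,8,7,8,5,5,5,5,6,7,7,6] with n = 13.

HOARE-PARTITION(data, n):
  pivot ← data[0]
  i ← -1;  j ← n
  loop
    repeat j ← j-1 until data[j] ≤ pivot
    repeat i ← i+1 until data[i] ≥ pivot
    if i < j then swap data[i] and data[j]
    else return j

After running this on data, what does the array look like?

pivot = data[0] = 7; i = -1, j = 13
j→12 (data[12]=6≤7), i→0 (data[0]=7≥7); i<j, swap → [6,5,8,7,8,5,5,5,5,6,7,7,7]
j→11 (data[11]=7≤7), i→2 (data[2]=8≥7); i<j, swap → [6,5,7,7,8,5,5,5,5,6,7,8,7]
j→10 (data[10]=7≤7), i→3 (data[3]=7≥7); i<j, swap → [6,5,7,7,8,5,5,5,5,6,7,8,7]
j→9 (data[9]=6≤7), i→4 (data[4]=8≥7); i<j, swap → [6,5,7,7,6,5,5,5,5,8,7,8,7]
j→8, i→9; i≥j, return j=8. data = [6,5,7,7,6,5,5,5,5,8,7,8,7]

[6,5,7,7,6,5,5,5,5,8,7,8,7]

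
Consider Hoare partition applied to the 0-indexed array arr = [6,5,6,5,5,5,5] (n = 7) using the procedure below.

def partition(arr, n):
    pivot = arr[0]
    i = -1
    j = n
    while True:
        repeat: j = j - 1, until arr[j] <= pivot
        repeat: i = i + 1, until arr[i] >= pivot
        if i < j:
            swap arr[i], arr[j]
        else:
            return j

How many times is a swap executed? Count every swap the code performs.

2

pivot=6
j stops at 6 (5), i stops at 0 (6); swap ⇒ [5,5,6,5,5,5,6]
j stops at 5 (5), i stops at 2 (6); swap ⇒ [5,5,5,5,5,6,6]
j stops at 4, i stops at 5; i≥j ⇒ return 4. arr=[5,5,5,5,5,6,6]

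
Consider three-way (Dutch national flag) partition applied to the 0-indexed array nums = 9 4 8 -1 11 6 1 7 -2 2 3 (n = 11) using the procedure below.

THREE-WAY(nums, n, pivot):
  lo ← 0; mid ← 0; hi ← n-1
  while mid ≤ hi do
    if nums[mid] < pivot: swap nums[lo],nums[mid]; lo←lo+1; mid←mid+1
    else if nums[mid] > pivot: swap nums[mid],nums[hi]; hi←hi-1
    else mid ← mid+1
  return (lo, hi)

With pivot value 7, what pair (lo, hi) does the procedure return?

(7, 7)

lo=0 mid=0 hi=10
9>7: swap(0,10), hi=9 ⇒ 3 4 8 -1 11 6 1 7 -2 2 9
3<7: swap(0,0), lo=1 mid=1 ⇒ 3 4 8 -1 11 6 1 7 -2 2 9
4<7: swap(1,1), lo=2 mid=2 ⇒ 3 4 8 -1 11 6 1 7 -2 2 9
8>7: swap(2,9), hi=8 ⇒ 3 4 2 -1 11 6 1 7 -2 8 9
2<7: swap(2,2), lo=3 mid=3 ⇒ 3 4 2 -1 11 6 1 7 -2 8 9
-1<7: swap(3,3), lo=4 mid=4 ⇒ 3 4 2 -1 11 6 1 7 -2 8 9
11>7: swap(4,8), hi=7 ⇒ 3 4 2 -1 -2 6 1 7 11 8 9
-2<7: swap(4,4), lo=5 mid=5 ⇒ 3 4 2 -1 -2 6 1 7 11 8 9
6<7: swap(5,5), lo=6 mid=6 ⇒ 3 4 2 -1 -2 6 1 7 11 8 9
1<7: swap(6,6), lo=7 mid=7 ⇒ 3 4 2 -1 -2 6 1 7 11 8 9
7=7: mid=8
done. lo=7 hi=7; nums=3 4 2 -1 -2 6 1 7 11 8 9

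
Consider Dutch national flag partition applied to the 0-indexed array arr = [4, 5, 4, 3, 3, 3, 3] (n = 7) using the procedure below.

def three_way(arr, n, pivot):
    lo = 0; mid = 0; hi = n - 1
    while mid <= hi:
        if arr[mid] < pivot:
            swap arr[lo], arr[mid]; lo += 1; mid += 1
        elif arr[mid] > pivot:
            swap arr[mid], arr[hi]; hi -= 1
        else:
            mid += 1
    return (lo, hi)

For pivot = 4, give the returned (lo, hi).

(4, 5)

lo=0 mid=0 hi=6
4=4: mid=1
5>4: swap(1,6), hi=5 ⇒ [4, 3, 4, 3, 3, 3, 5]
3<4: swap(0,1), lo=1 mid=2 ⇒ [3, 4, 4, 3, 3, 3, 5]
4=4: mid=3
3<4: swap(1,3), lo=2 mid=4 ⇒ [3, 3, 4, 4, 3, 3, 5]
3<4: swap(2,4), lo=3 mid=5 ⇒ [3, 3, 3, 4, 4, 3, 5]
3<4: swap(3,5), lo=4 mid=6 ⇒ [3, 3, 3, 3, 4, 4, 5]
done. lo=4 hi=5; arr=[3, 3, 3, 3, 4, 4, 5]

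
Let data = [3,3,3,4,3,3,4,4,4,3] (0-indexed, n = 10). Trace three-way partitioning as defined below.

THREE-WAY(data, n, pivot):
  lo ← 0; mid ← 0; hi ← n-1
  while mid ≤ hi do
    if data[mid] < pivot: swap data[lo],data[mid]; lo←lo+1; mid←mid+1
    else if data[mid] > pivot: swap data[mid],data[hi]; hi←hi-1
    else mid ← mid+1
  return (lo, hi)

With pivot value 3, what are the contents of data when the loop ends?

[3,3,3,3,3,3,4,4,4,4]

pivot = 3; lo=0, mid=0, hi=9
data[mid]=3=3: mid=1
data[mid]=3=3: mid=2
data[mid]=3=3: mid=3
data[mid]=4>3: swap data[3],data[9]; hi=8 → [3,3,3,3,3,3,4,4,4,4]
data[mid]=3=3: mid=4
data[mid]=3=3: mid=5
data[mid]=3=3: mid=6
data[mid]=4>3: swap data[6],data[8]; hi=7 → [3,3,3,3,3,3,4,4,4,4]
data[mid]=4>3: swap data[6],data[7]; hi=6 → [3,3,3,3,3,3,4,4,4,4]
data[mid]=4>3: swap data[6],data[6]; hi=5 → [3,3,3,3,3,3,4,4,4,4]
end: lo=0, hi=5; data = [3,3,3,3,3,3,4,4,4,4]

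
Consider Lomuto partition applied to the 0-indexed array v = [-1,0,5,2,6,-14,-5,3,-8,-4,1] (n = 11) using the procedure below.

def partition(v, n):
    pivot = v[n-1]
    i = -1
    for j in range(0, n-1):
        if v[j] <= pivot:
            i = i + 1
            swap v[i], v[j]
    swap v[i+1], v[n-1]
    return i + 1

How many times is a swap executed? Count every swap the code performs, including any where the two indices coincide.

7

pivot = v[10] = 1; i = -1
j=0: v[0]=-1 ≤ 1 → i=0, swap v[0],v[0] (no change) → [-1,0,5,2,6,-14,-5,3,-8,-4,1]
j=1: v[1]=0 ≤ 1 → i=1, swap v[1],v[1] (no change) → [-1,0,5,2,6,-14,-5,3,-8,-4,1]
j=2: v[2]=5 > 1 → no swap
j=3: v[3]=2 > 1 → no swap
j=4: v[4]=6 > 1 → no swap
j=5: v[5]=-14 ≤ 1 → i=2, swap v[2],v[5] → [-1,0,-14,2,6,5,-5,3,-8,-4,1]
j=6: v[6]=-5 ≤ 1 → i=3, swap v[3],v[6] → [-1,0,-14,-5,6,5,2,3,-8,-4,1]
j=7: v[7]=3 > 1 → no swap
j=8: v[8]=-8 ≤ 1 → i=4, swap v[4],v[8] → [-1,0,-14,-5,-8,5,2,3,6,-4,1]
j=9: v[9]=-4 ≤ 1 → i=5, swap v[5],v[9] → [-1,0,-14,-5,-8,-4,2,3,6,5,1]
final swap v[6],v[10] → [-1,0,-14,-5,-8,-4,1,3,6,5,2]; return 6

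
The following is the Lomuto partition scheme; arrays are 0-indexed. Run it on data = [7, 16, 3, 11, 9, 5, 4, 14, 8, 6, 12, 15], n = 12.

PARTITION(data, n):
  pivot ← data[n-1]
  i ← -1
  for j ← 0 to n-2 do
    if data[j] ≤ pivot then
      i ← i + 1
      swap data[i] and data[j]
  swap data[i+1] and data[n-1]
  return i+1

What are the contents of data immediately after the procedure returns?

pivot=15, i=-1
j=0: 7≤15, i=0, swap(0,0) ⇒ [7, 16, 3, 11, 9, 5, 4, 14, 8, 6, 12, 15]
j=1: 16>15, skip
j=2: 3≤15, i=1, swap(1,2) ⇒ [7, 3, 16, 11, 9, 5, 4, 14, 8, 6, 12, 15]
j=3: 11≤15, i=2, swap(2,3) ⇒ [7, 3, 11, 16, 9, 5, 4, 14, 8, 6, 12, 15]
j=4: 9≤15, i=3, swap(3,4) ⇒ [7, 3, 11, 9, 16, 5, 4, 14, 8, 6, 12, 15]
j=5: 5≤15, i=4, swap(4,5) ⇒ [7, 3, 11, 9, 5, 16, 4, 14, 8, 6, 12, 15]
j=6: 4≤15, i=5, swap(5,6) ⇒ [7, 3, 11, 9, 5, 4, 16, 14, 8, 6, 12, 15]
j=7: 14≤15, i=6, swap(6,7) ⇒ [7, 3, 11, 9, 5, 4, 14, 16, 8, 6, 12, 15]
j=8: 8≤15, i=7, swap(7,8) ⇒ [7, 3, 11, 9, 5, 4, 14, 8, 16, 6, 12, 15]
j=9: 6≤15, i=8, swap(8,9) ⇒ [7, 3, 11, 9, 5, 4, 14, 8, 6, 16, 12, 15]
j=10: 12≤15, i=9, swap(9,10) ⇒ [7, 3, 11, 9, 5, 4, 14, 8, 6, 12, 16, 15]
swap(10,11) ⇒ [7, 3, 11, 9, 5, 4, 14, 8, 6, 12, 15, 16]; return 10

[7, 3, 11, 9, 5, 4, 14, 8, 6, 12, 15, 16]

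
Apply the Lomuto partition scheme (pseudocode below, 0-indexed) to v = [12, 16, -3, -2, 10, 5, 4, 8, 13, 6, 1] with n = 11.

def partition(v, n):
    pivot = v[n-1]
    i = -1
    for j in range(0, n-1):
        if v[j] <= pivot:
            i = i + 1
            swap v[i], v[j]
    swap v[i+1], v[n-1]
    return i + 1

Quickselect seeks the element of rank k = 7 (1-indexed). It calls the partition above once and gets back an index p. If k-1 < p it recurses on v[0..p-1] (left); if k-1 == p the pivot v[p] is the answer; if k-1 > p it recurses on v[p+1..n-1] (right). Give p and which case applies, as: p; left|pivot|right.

pivot=1, i=-1
j=0: 12>1, skip
j=1: 16>1, skip
j=2: -3≤1, i=0, swap(0,2) ⇒ [-3, 16, 12, -2, 10, 5, 4, 8, 13, 6, 1]
j=3: -2≤1, i=1, swap(1,3) ⇒ [-3, -2, 12, 16, 10, 5, 4, 8, 13, 6, 1]
j=4: 10>1, skip
j=5: 5>1, skip
j=6: 4>1, skip
j=7: 8>1, skip
j=8: 13>1, skip
j=9: 6>1, skip
swap(2,10) ⇒ [-3, -2, 1, 16, 10, 5, 4, 8, 13, 6, 12]; return 2
p = 2; k-1 = 6 > 2 ⇒ right

2; right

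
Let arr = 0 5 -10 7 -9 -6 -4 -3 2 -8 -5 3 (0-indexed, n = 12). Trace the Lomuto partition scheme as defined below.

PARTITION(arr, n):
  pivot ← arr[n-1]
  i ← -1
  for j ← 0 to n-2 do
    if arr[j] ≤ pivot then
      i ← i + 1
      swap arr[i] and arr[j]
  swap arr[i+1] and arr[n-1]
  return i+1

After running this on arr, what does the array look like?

0 -10 -9 -6 -4 -3 2 -8 -5 3 5 7

pivot = arr[11] = 3; i = -1
j=0: arr[0]=0 ≤ 3 → i=0, swap arr[0],arr[0] (no change) → 0 5 -10 7 -9 -6 -4 -3 2 -8 -5 3
j=1: arr[1]=5 > 3 → no swap
j=2: arr[2]=-10 ≤ 3 → i=1, swap arr[1],arr[2] → 0 -10 5 7 -9 -6 -4 -3 2 -8 -5 3
j=3: arr[3]=7 > 3 → no swap
j=4: arr[4]=-9 ≤ 3 → i=2, swap arr[2],arr[4] → 0 -10 -9 7 5 -6 -4 -3 2 -8 -5 3
j=5: arr[5]=-6 ≤ 3 → i=3, swap arr[3],arr[5] → 0 -10 -9 -6 5 7 -4 -3 2 -8 -5 3
j=6: arr[6]=-4 ≤ 3 → i=4, swap arr[4],arr[6] → 0 -10 -9 -6 -4 7 5 -3 2 -8 -5 3
j=7: arr[7]=-3 ≤ 3 → i=5, swap arr[5],arr[7] → 0 -10 -9 -6 -4 -3 5 7 2 -8 -5 3
j=8: arr[8]=2 ≤ 3 → i=6, swap arr[6],arr[8] → 0 -10 -9 -6 -4 -3 2 7 5 -8 -5 3
j=9: arr[9]=-8 ≤ 3 → i=7, swap arr[7],arr[9] → 0 -10 -9 -6 -4 -3 2 -8 5 7 -5 3
j=10: arr[10]=-5 ≤ 3 → i=8, swap arr[8],arr[10] → 0 -10 -9 -6 -4 -3 2 -8 -5 7 5 3
final swap arr[9],arr[11] → 0 -10 -9 -6 -4 -3 2 -8 -5 3 5 7; return 9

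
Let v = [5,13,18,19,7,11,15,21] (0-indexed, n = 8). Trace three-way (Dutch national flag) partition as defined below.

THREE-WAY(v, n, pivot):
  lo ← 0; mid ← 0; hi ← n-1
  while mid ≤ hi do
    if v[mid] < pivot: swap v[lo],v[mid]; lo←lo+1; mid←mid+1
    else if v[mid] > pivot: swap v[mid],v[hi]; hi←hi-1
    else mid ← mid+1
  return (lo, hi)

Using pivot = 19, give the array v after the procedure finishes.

[5,13,18,7,11,15,19,21]

pivot = 19; lo=0, mid=0, hi=7
v[mid]=5<19: swap v[0],v[0]; lo=1,mid=1 → [5,13,18,19,7,11,15,21]
v[mid]=13<19: swap v[1],v[1]; lo=2,mid=2 → [5,13,18,19,7,11,15,21]
v[mid]=18<19: swap v[2],v[2]; lo=3,mid=3 → [5,13,18,19,7,11,15,21]
v[mid]=19=19: mid=4
v[mid]=7<19: swap v[3],v[4]; lo=4,mid=5 → [5,13,18,7,19,11,15,21]
v[mid]=11<19: swap v[4],v[5]; lo=5,mid=6 → [5,13,18,7,11,19,15,21]
v[mid]=15<19: swap v[5],v[6]; lo=6,mid=7 → [5,13,18,7,11,15,19,21]
v[mid]=21>19: swap v[7],v[7]; hi=6 → [5,13,18,7,11,15,19,21]
end: lo=6, hi=6; v = [5,13,18,7,11,15,19,21]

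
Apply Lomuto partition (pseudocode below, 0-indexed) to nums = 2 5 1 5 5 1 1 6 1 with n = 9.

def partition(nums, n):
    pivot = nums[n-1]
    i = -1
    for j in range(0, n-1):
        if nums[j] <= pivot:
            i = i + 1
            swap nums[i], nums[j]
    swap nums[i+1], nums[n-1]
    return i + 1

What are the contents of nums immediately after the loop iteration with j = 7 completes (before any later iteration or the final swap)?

1 1 1 5 5 5 2 6 1

pivot = nums[8] = 1; i = -1
j=0: nums[0]=2 > 1 → no swap
j=1: nums[1]=5 > 1 → no swap
j=2: nums[2]=1 ≤ 1 → i=0, swap nums[0],nums[2] → 1 5 2 5 5 1 1 6 1
j=3: nums[3]=5 > 1 → no swap
j=4: nums[4]=5 > 1 → no swap
j=5: nums[5]=1 ≤ 1 → i=1, swap nums[1],nums[5] → 1 1 2 5 5 5 1 6 1
j=6: nums[6]=1 ≤ 1 → i=2, swap nums[2],nums[6] → 1 1 1 5 5 5 2 6 1
j=7: nums[7]=6 > 1 → no swap
(after j=7) nums = 1 1 1 5 5 5 2 6 1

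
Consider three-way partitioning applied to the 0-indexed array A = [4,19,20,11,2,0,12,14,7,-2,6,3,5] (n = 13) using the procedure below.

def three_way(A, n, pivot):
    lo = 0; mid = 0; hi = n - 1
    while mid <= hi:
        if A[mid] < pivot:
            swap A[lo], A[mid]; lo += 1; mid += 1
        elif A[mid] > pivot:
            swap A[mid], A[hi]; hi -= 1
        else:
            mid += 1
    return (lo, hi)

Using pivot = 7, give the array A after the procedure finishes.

lo=0 mid=0 hi=12
4<7: swap(0,0), lo=1 mid=1 ⇒ [4,19,20,11,2,0,12,14,7,-2,6,3,5]
19>7: swap(1,12), hi=11 ⇒ [4,5,20,11,2,0,12,14,7,-2,6,3,19]
5<7: swap(1,1), lo=2 mid=2 ⇒ [4,5,20,11,2,0,12,14,7,-2,6,3,19]
20>7: swap(2,11), hi=10 ⇒ [4,5,3,11,2,0,12,14,7,-2,6,20,19]
3<7: swap(2,2), lo=3 mid=3 ⇒ [4,5,3,11,2,0,12,14,7,-2,6,20,19]
11>7: swap(3,10), hi=9 ⇒ [4,5,3,6,2,0,12,14,7,-2,11,20,19]
6<7: swap(3,3), lo=4 mid=4 ⇒ [4,5,3,6,2,0,12,14,7,-2,11,20,19]
2<7: swap(4,4), lo=5 mid=5 ⇒ [4,5,3,6,2,0,12,14,7,-2,11,20,19]
0<7: swap(5,5), lo=6 mid=6 ⇒ [4,5,3,6,2,0,12,14,7,-2,11,20,19]
12>7: swap(6,9), hi=8 ⇒ [4,5,3,6,2,0,-2,14,7,12,11,20,19]
-2<7: swap(6,6), lo=7 mid=7 ⇒ [4,5,3,6,2,0,-2,14,7,12,11,20,19]
14>7: swap(7,8), hi=7 ⇒ [4,5,3,6,2,0,-2,7,14,12,11,20,19]
7=7: mid=8
done. lo=7 hi=7; A=[4,5,3,6,2,0,-2,7,14,12,11,20,19]

[4,5,3,6,2,0,-2,7,14,12,11,20,19]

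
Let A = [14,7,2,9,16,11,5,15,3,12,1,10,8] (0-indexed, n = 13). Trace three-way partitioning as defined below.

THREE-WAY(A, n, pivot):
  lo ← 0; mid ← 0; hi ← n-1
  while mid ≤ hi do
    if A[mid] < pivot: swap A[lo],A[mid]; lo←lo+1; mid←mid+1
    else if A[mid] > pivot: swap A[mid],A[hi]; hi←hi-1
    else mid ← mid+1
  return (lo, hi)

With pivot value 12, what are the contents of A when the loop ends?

pivot = 12; lo=0, mid=0, hi=12
A[mid]=14>12: swap A[0],A[12]; hi=11 → [8,7,2,9,16,11,5,15,3,12,1,10,14]
A[mid]=8<12: swap A[0],A[0]; lo=1,mid=1 → [8,7,2,9,16,11,5,15,3,12,1,10,14]
A[mid]=7<12: swap A[1],A[1]; lo=2,mid=2 → [8,7,2,9,16,11,5,15,3,12,1,10,14]
A[mid]=2<12: swap A[2],A[2]; lo=3,mid=3 → [8,7,2,9,16,11,5,15,3,12,1,10,14]
A[mid]=9<12: swap A[3],A[3]; lo=4,mid=4 → [8,7,2,9,16,11,5,15,3,12,1,10,14]
A[mid]=16>12: swap A[4],A[11]; hi=10 → [8,7,2,9,10,11,5,15,3,12,1,16,14]
A[mid]=10<12: swap A[4],A[4]; lo=5,mid=5 → [8,7,2,9,10,11,5,15,3,12,1,16,14]
A[mid]=11<12: swap A[5],A[5]; lo=6,mid=6 → [8,7,2,9,10,11,5,15,3,12,1,16,14]
A[mid]=5<12: swap A[6],A[6]; lo=7,mid=7 → [8,7,2,9,10,11,5,15,3,12,1,16,14]
A[mid]=15>12: swap A[7],A[10]; hi=9 → [8,7,2,9,10,11,5,1,3,12,15,16,14]
A[mid]=1<12: swap A[7],A[7]; lo=8,mid=8 → [8,7,2,9,10,11,5,1,3,12,15,16,14]
A[mid]=3<12: swap A[8],A[8]; lo=9,mid=9 → [8,7,2,9,10,11,5,1,3,12,15,16,14]
A[mid]=12=12: mid=10
end: lo=9, hi=9; A = [8,7,2,9,10,11,5,1,3,12,15,16,14]

[8,7,2,9,10,11,5,1,3,12,15,16,14]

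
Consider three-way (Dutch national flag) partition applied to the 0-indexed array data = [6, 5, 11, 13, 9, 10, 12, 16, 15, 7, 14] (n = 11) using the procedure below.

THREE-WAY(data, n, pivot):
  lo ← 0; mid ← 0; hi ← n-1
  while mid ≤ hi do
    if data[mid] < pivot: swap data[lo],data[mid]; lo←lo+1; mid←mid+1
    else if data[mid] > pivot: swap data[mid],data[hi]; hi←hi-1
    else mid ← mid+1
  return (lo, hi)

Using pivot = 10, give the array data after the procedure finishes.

[6, 5, 7, 9, 10, 12, 16, 15, 13, 14, 11]

pivot = 10; lo=0, mid=0, hi=10
data[mid]=6<10: swap data[0],data[0]; lo=1,mid=1 → [6, 5, 11, 13, 9, 10, 12, 16, 15, 7, 14]
data[mid]=5<10: swap data[1],data[1]; lo=2,mid=2 → [6, 5, 11, 13, 9, 10, 12, 16, 15, 7, 14]
data[mid]=11>10: swap data[2],data[10]; hi=9 → [6, 5, 14, 13, 9, 10, 12, 16, 15, 7, 11]
data[mid]=14>10: swap data[2],data[9]; hi=8 → [6, 5, 7, 13, 9, 10, 12, 16, 15, 14, 11]
data[mid]=7<10: swap data[2],data[2]; lo=3,mid=3 → [6, 5, 7, 13, 9, 10, 12, 16, 15, 14, 11]
data[mid]=13>10: swap data[3],data[8]; hi=7 → [6, 5, 7, 15, 9, 10, 12, 16, 13, 14, 11]
data[mid]=15>10: swap data[3],data[7]; hi=6 → [6, 5, 7, 16, 9, 10, 12, 15, 13, 14, 11]
data[mid]=16>10: swap data[3],data[6]; hi=5 → [6, 5, 7, 12, 9, 10, 16, 15, 13, 14, 11]
data[mid]=12>10: swap data[3],data[5]; hi=4 → [6, 5, 7, 10, 9, 12, 16, 15, 13, 14, 11]
data[mid]=10=10: mid=4
data[mid]=9<10: swap data[3],data[4]; lo=4,mid=5 → [6, 5, 7, 9, 10, 12, 16, 15, 13, 14, 11]
end: lo=4, hi=4; data = [6, 5, 7, 9, 10, 12, 16, 15, 13, 14, 11]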